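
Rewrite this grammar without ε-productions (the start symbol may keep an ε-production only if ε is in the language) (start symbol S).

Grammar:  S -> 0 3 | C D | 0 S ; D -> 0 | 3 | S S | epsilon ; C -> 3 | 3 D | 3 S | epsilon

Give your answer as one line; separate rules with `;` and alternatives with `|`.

Nullable set = {C, D, S}.
ε ∈ L(G) since S is nullable, so keep S → ε.
Expand every rule over subsets of its nullable positions: S → C D gives C D | C | D. S → 0 S gives 0 S | 0. D → S S gives S S | S.

S -> 0 3 | C D | C | D | 0 S | 0 | ε; D -> 0 | 3 | S S | S; C -> 3 | 3 D | 3 S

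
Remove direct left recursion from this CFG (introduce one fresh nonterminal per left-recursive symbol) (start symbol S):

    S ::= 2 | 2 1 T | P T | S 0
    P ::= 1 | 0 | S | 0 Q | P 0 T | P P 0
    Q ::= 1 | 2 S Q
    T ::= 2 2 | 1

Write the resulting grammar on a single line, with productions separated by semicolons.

S, P are directly left-recursive.
For S: α = {0}, β = {2, 2 1 T, P T}. Rewrite as S → β S' and S' → α S' | ε.
For P: α = {0 T, P 0}, β = {1, 0, S, 0 Q}. Rewrite as P → β P' and P' → α P' | ε.

S ::= 2 S' | 2 1 T S' | P T S'; P ::= 1 P' | 0 P' | S P' | 0 Q P'; Q ::= 1 | 2 S Q; T ::= 2 2 | 1; S' ::= 0 S' | epsilon; P' ::= 0 T P' | P 0 P' | epsilon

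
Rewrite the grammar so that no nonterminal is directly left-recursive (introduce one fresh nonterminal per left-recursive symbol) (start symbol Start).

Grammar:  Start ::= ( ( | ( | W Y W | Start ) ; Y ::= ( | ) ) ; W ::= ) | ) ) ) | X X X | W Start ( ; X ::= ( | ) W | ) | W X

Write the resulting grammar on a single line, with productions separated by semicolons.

Start ::= ( ( Start1 | ( Start1 | W Y W Start1; Y ::= ( | ) ); W ::= ) W1 | ) ) ) W1 | X X X W1; X ::= ( | ) W | ) | W X; Start1 ::= ) Start1 | ε; W1 ::= Start ( W1 | ε

Start, W are directly left-recursive.
For Start: α = {)}, β = {( (, (, W Y W}. Rewrite as Start → β Start1 and Start1 → α Start1 | ε.
For W: α = {Start (}, β = {), ) ) ), X X X}. Rewrite as W → β W1 and W1 → α W1 | ε.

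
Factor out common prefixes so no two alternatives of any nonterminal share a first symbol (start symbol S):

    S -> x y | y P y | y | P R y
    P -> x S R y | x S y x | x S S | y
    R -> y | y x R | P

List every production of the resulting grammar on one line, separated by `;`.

S has alternatives sharing prefix 'y': factor to S → y S' with S' → P y | ε.
P has alternatives sharing prefix 'x S': factor to P → x S P' with P' → R y | y x | S.
R has alternatives sharing prefix 'y': factor to R → y R' with R' → ε | x R.

S -> x y | P R y | y S'; P -> y | x S P'; R -> P | y R'; S' -> P y | ε; P' -> R y | y x | S; R' -> ε | x R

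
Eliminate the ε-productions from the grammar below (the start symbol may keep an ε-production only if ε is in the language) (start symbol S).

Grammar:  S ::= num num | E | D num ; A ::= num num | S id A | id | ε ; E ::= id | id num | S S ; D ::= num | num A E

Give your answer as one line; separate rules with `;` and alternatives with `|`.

Nullable nonterminals: {A}.
ε ∉ L(G), so no ε-production is kept.
Expand every rule over subsets of its nullable positions: A → S id A gives S id A | S id. D → num A E gives num A E | num E.

S ::= num num | E | D num; A ::= num num | S id A | S id | id; E ::= id | id num | S S; D ::= num | num A E | num E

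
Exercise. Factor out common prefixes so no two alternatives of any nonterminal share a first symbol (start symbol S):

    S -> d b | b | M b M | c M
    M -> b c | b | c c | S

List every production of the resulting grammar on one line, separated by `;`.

S -> d b | b | M b M | c M; M -> c c | S | b M'; M' -> c | ε

M has alternatives sharing prefix 'b': factor to M → b M' with M' → c | ε.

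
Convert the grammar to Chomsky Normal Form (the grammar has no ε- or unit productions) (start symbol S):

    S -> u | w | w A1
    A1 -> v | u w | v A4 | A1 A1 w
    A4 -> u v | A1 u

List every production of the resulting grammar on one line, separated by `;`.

Introduce a nonterminal for each terminal appearing in a rule of length ≥ 2: X1 → w, X2 → u, X3 → v.
Binarize each right-hand side of length ≥ 3 by chaining fresh nonterminals (Y1, Y2, …): affected rules were A1 → A1 A1 X1.

S -> u | w | X1 A1; A1 -> v | X2 X1 | X3 A4 | A1 Y1; A4 -> X2 X3 | A1 X2; X1 -> w; X2 -> u; X3 -> v; Y1 -> A1 X1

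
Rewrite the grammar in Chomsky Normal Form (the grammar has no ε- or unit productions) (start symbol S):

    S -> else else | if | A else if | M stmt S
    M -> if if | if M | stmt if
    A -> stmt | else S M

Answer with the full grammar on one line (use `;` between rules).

S -> X1 X1 | if | A Y1 | M Y2; M -> X2 X2 | X2 M | X3 X2; A -> stmt | X1 Y3; X1 -> else; X2 -> if; X3 -> stmt; Y1 -> X1 X2; Y2 -> X3 S; Y3 -> S M

Introduce a nonterminal for each terminal appearing in a rule of length ≥ 2: X1 → else, X2 → if, X3 → stmt.
Binarize each right-hand side of length ≥ 3 by chaining fresh nonterminals (Y1, Y2, …): affected rules were S → A X1 X2; S → M X3 S; A → X1 S M.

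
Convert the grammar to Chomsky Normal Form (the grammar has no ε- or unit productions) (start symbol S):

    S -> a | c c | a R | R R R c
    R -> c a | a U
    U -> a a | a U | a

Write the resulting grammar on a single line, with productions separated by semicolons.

S -> a | X1 X1 | X2 R | R Y1; R -> X1 X2 | X2 U; U -> X2 X2 | X2 U | a; X1 -> c; X2 -> a; Y1 -> R Y2; Y2 -> R X1

Introduce a nonterminal for each terminal appearing in a rule of length ≥ 2: X1 → c, X2 → a.
Binarize each right-hand side of length ≥ 3 by chaining fresh nonterminals (Y1, Y2, …): affected rules were S → R R R X1.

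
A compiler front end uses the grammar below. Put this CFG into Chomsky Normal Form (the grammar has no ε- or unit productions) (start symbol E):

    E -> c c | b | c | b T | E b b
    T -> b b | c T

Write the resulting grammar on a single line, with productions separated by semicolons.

Introduce a nonterminal for each terminal appearing in a rule of length ≥ 2: X1 → c, X2 → b.
Binarize each right-hand side of length ≥ 3 by chaining fresh nonterminals (Y1, Y2, …): affected rules were E → E X2 X2.

E -> X1 X1 | b | c | X2 T | E Y1; T -> X2 X2 | X1 T; X1 -> c; X2 -> b; Y1 -> X2 X2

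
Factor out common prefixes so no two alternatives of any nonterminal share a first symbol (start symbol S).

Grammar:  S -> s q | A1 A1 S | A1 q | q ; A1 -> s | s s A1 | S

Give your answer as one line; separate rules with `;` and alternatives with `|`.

S has alternatives sharing prefix 'A1': factor to S → A1 S' with S' → A1 S | q.
A1 has alternatives sharing prefix 's': factor to A1 → s A1' with A1' → ε | s A1.

S -> s q | q | A1 S'; A1 -> S | s A1'; S' -> A1 S | q; A1' -> ε | s A1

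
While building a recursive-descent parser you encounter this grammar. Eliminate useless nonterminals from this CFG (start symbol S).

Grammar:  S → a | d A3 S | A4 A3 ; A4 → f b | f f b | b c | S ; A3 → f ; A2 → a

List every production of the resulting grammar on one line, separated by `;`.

S → a | d A3 S | A4 A3; A4 → f b | f f b | b c | S; A3 → f

Generating nonterminals: {A2, A3, A4, S}.
Reachable from S after that: {A3, A4, S}.
Removed useless symbols: {A2} and every production mentioning them.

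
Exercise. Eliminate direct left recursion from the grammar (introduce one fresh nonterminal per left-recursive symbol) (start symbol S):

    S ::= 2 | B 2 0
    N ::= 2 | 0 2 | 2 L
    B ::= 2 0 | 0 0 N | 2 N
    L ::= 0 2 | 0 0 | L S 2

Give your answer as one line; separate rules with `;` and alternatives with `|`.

S ::= 2 | B 2 0; N ::= 2 | 0 2 | 2 L; B ::= 2 0 | 0 0 N | 2 N; L ::= 0 2 L' | 0 0 L'; L' ::= S 2 L' | ε

Left recursion appears on L.
For L: α = {S 2}, β = {0 2, 0 0}. Rewrite as L → β L' and L' → α L' | ε.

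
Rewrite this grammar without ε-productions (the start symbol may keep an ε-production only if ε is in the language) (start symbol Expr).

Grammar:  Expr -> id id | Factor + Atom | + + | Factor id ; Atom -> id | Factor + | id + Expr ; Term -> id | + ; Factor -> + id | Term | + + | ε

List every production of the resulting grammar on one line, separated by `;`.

Expr -> id id | Factor + Atom | + Atom | + + | Factor id | id; Atom -> id | Factor + | + | id + Expr; Term -> id | +; Factor -> + id | Term | + +

Nullable nonterminals: {Factor}.
ε ∉ L(G), so no ε-production is kept.
Add the nullable-subset variants: Expr → Factor + Atom gives Factor + Atom | + Atom. Expr → Factor id gives Factor id | id. Atom → Factor + gives Factor + | +.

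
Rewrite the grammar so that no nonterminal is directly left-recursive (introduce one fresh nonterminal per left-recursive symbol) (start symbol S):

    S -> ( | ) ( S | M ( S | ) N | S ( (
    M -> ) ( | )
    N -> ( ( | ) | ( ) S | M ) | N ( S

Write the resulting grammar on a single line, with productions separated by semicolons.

Left recursion appears on S, N.
For S: α = {( (}, β = {(, ) ( S, M ( S, ) N}. Rewrite as S → β S' and S' → α S' | ε.
For N: α = {( S}, β = {( (, ), ( ) S, M )}. Rewrite as N → β N' and N' → α N' | ε.

S -> ( S' | ) ( S S' | M ( S S' | ) N S'; M -> ) ( | ); N -> ( ( N' | ) N' | ( ) S N' | M ) N'; S' -> ( ( S' | epsilon; N' -> ( S N' | epsilon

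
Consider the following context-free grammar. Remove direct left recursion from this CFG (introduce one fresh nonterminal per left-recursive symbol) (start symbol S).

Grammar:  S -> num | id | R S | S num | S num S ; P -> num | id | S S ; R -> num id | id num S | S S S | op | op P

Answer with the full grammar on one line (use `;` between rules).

S -> num S' | id S' | R S S'; P -> num | id | S S; R -> num id | id num S | S S S | op | op P; S' -> num S' | num S S' | ε

Left recursion appears on S.
For S: α = {num, num S}, β = {num, id, R S}. Rewrite as S → β S' and S' → α S' | ε.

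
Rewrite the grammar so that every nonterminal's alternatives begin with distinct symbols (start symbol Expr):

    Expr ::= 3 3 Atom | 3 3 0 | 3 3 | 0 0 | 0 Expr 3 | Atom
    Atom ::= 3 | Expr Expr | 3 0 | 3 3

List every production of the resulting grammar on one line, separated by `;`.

Expr ::= Atom | 3 3 Expr1 | 0 Expr2; Atom ::= Expr Expr | 3 Atom1; Expr1 ::= Atom | 0 | eps; Expr2 ::= 0 | Expr 3; Atom1 ::= eps | 0 | 3

Expr has alternatives sharing prefix '3 3': factor to Expr → 3 3 Expr1 with Expr1 → Atom | 0 | ε.
Expr has alternatives sharing prefix '0': factor to Expr → 0 Expr2 with Expr2 → 0 | Expr 3.
Atom has alternatives sharing prefix '3': factor to Atom → 3 Atom1 with Atom1 → ε | 0 | 3.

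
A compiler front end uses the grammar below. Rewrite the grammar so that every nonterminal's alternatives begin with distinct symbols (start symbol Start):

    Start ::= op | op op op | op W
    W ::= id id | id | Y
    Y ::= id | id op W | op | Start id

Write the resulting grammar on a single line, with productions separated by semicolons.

Start has alternatives sharing prefix 'op': factor to Start → op Start1 with Start1 → ε | op op | W.
W has alternatives sharing prefix 'id': factor to W → id W1 with W1 → id | ε.
Y has alternatives sharing prefix 'id': factor to Y → id Y1 with Y1 → ε | op W.

Start ::= op Start1; W ::= Y | id W1; Y ::= op | Start id | id Y1; Start1 ::= ε | op op | W; W1 ::= id | ε; Y1 ::= ε | op W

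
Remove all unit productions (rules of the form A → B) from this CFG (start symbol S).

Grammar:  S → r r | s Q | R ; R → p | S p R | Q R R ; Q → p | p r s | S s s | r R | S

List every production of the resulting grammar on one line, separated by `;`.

S → r r | s Q | p | S p R | Q R R; R → p | S p R | Q R R; Q → p | S p R | Q R R | r r | s Q | p r s | S s s | r R

Unit pairs: Q ⇒* {R, S}; S ⇒* {R}.
Replace each nonterminal's rules with the union of the non-unit rules of every nonterminal it unit-derives.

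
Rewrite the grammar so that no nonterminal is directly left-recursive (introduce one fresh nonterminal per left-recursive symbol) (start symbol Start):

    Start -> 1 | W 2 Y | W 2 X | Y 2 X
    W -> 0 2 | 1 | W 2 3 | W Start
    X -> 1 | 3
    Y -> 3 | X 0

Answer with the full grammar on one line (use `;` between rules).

Directly left-recursive nonterminal: W.
For W: α = {2 3, Start}, β = {0 2, 1}. Rewrite as W → β W1 and W1 → α W1 | ε.

Start -> 1 | W 2 Y | W 2 X | Y 2 X; W -> 0 2 W1 | 1 W1; X -> 1 | 3; Y -> 3 | X 0; W1 -> 2 3 W1 | Start W1 | ε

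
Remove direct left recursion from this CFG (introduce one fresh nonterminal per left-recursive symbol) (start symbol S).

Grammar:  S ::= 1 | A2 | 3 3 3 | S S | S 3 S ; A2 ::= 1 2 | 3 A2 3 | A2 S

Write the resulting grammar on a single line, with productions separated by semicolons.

Directly left-recursive nonterminals: S, A2.
For S: α = {S, 3 S}, β = {1, A2, 3 3 3}. Rewrite as S → β S' and S' → α S' | ε.
For A2: α = {S}, β = {1 2, 3 A2 3}. Rewrite as A2 → β A2' and A2' → α A2' | ε.

S ::= 1 S' | A2 S' | 3 3 3 S'; A2 ::= 1 2 A2' | 3 A2 3 A2'; S' ::= S S' | 3 S S' | ε; A2' ::= S A2' | ε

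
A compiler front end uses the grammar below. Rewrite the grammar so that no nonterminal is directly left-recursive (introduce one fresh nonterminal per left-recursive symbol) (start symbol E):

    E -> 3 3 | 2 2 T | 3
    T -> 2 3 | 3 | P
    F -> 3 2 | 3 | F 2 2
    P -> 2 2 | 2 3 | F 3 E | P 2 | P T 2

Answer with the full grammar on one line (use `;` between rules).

Left recursion appears on F, P.
For F: α = {2 2}, β = {3 2, 3}. Rewrite as F → β F' and F' → α F' | ε.
For P: α = {2, T 2}, β = {2 2, 2 3, F 3 E}. Rewrite as P → β P' and P' → α P' | ε.

E -> 3 3 | 2 2 T | 3; T -> 2 3 | 3 | P; F -> 3 2 F' | 3 F'; P -> 2 2 P' | 2 3 P' | F 3 E P'; F' -> 2 2 F' | ε; P' -> 2 P' | T 2 P' | ε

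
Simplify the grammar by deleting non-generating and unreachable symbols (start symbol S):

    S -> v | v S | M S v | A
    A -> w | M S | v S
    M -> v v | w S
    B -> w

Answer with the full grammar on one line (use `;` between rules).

Generating nonterminals: {A, B, M, S}.
Reachable from S after that: {A, M, S}.
Removed useless symbols: {B} and every production mentioning them.

S -> v | v S | M S v | A; A -> w | M S | v S; M -> v v | w S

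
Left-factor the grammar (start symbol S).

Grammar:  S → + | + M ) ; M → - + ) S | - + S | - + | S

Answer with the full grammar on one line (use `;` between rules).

S → + S'; M → S | - + M'; S' → ε | M ); M' → ) S | S | ε

S has alternatives sharing prefix '+': factor to S → + S' with S' → ε | M ).
M has alternatives sharing prefix '- +': factor to M → - + M' with M' → ) S | S | ε.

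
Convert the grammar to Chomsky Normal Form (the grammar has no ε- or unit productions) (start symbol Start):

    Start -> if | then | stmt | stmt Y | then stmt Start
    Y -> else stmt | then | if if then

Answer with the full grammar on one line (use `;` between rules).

Start -> if | then | stmt | X1 Y | X2 Y1; Y -> X3 X1 | then | X4 Y2; X1 -> stmt; X2 -> then; X3 -> else; X4 -> if; Y1 -> X1 Start; Y2 -> X4 X2

Introduce a nonterminal for each terminal appearing in a rule of length ≥ 2: X1 → stmt, X2 → then, X3 → else, X4 → if.
Binarize each right-hand side of length ≥ 3 by chaining fresh nonterminals (Y1, Y2, …): affected rules were Start → X2 X1 Start; Y → X4 X4 X2.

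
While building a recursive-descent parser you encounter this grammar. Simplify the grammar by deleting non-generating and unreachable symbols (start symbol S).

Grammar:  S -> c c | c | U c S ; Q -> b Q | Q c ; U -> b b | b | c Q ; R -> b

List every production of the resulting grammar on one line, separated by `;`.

Generating nonterminals: {R, S, U}.
Reachable from S after that: {S, U}.
Removed useless symbols: {Q, R} and every production mentioning them.

S -> c c | c | U c S; U -> b b | b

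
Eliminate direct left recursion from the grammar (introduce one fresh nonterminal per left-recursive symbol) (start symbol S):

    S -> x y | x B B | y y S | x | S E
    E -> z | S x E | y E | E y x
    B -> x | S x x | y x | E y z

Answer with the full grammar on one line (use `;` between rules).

S -> x y S' | x B B S' | y y S S' | x S'; E -> z E' | S x E E' | y E E'; B -> x | S x x | y x | E y z; S' -> E S' | ε; E' -> y x E' | ε

S, E are directly left-recursive.
For S: α = {E}, β = {x y, x B B, y y S, x}. Rewrite as S → β S' and S' → α S' | ε.
For E: α = {y x}, β = {z, S x E, y E}. Rewrite as E → β E' and E' → α E' | ε.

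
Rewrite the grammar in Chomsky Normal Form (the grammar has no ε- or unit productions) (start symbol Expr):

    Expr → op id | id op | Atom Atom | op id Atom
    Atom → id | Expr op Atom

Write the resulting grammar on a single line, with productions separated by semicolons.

Expr → X1 X2 | X2 X1 | Atom Atom | X1 Y1; Atom → id | Expr Y2; X1 → op; X2 → id; Y1 → X2 Atom; Y2 → X1 Atom

Introduce a nonterminal for each terminal appearing in a rule of length ≥ 2: X1 → op, X2 → id.
Binarize each right-hand side of length ≥ 3 by chaining fresh nonterminals (Y1, Y2, …): affected rules were Expr → X1 X2 Atom; Atom → Expr X1 Atom.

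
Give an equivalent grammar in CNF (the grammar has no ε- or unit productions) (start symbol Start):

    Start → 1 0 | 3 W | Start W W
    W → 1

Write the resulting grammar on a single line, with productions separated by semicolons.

Introduce a nonterminal for each terminal appearing in a rule of length ≥ 2: X1 → 1, X2 → 0, X3 → 3.
Binarize each right-hand side of length ≥ 3 by chaining fresh nonterminals (Y1, Y2, …): affected rules were Start → Start W W.

Start → X1 X2 | X3 W | Start Y1; W → 1; X1 → 1; X2 → 0; X3 → 3; Y1 → W W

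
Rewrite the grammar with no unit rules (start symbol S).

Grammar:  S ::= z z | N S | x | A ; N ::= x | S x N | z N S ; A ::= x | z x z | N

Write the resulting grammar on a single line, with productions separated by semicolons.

Unit pairs: A ⇒* {N}; S ⇒* {A, N}.
For every A with A ⇒* B via unit rules, add B's non-unit alternatives to A; then delete every rule of the form X → Y.

S ::= z z | N S | x | S x N | z N S | z x z; N ::= x | S x N | z N S; A ::= x | S x N | z N S | z x z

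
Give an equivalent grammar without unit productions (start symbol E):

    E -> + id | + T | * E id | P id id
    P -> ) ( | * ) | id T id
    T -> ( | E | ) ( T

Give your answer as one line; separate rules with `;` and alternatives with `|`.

Unit pairs: T ⇒* {E}.
For every A with A ⇒* B via unit rules, add B's non-unit alternatives to A; then delete every rule of the form X → Y.

E -> + id | + T | * E id | P id id; P -> ) ( | * ) | id T id; T -> + id | + T | * E id | P id id | ( | ) ( T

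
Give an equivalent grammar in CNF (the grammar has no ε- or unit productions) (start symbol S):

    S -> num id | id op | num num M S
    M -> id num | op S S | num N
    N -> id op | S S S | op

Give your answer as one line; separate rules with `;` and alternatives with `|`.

Introduce a nonterminal for each terminal appearing in a rule of length ≥ 2: X1 → num, X2 → id, X3 → op.
Binarize each right-hand side of length ≥ 3 by chaining fresh nonterminals (Y1, Y2, …): affected rules were S → X1 X1 M S; M → X3 S S; N → S S S.

S -> X1 X2 | X2 X3 | X1 Y1; M -> X2 X1 | X3 Y3 | X1 N; N -> X2 X3 | S Y4 | op; X1 -> num; X2 -> id; X3 -> op; Y1 -> X1 Y2; Y2 -> M S; Y3 -> S S; Y4 -> S S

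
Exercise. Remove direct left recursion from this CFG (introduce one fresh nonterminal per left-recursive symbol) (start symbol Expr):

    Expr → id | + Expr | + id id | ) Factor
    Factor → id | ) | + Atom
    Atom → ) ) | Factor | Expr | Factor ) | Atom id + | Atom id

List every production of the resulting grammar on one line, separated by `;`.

Left recursion appears on Atom.
For Atom: α = {id +, id}, β = {) ), Factor, Expr, Factor )}. Rewrite as Atom → β Atom1 and Atom1 → α Atom1 | ε.

Expr → id | + Expr | + id id | ) Factor; Factor → id | ) | + Atom; Atom → ) ) Atom1 | Factor Atom1 | Expr Atom1 | Factor ) Atom1; Atom1 → id + Atom1 | id Atom1 | ε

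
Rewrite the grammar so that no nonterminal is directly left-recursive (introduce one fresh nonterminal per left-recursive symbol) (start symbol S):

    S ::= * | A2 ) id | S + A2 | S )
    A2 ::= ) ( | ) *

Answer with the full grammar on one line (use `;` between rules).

Directly left-recursive nonterminal: S.
For S: α = {+ A2, )}, β = {*, A2 ) id}. Rewrite as S → β S' and S' → α S' | ε.

S ::= * S' | A2 ) id S'; A2 ::= ) ( | ) *; S' ::= + A2 S' | ) S' | ε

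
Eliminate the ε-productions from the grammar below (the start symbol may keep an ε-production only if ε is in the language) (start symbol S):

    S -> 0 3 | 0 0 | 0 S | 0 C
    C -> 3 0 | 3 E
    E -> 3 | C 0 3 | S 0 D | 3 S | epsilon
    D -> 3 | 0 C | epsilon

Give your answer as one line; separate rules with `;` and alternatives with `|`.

The nullable symbols are {D, E}.
ε ∉ L(G), so no ε-production is kept.
Add the nullable-subset variants: C → 3 E gives 3 E | 3. E → S 0 D gives S 0 D | S 0.

S -> 0 3 | 0 0 | 0 S | 0 C; C -> 3 0 | 3 E | 3; E -> 3 | C 0 3 | S 0 D | S 0 | 3 S; D -> 3 | 0 C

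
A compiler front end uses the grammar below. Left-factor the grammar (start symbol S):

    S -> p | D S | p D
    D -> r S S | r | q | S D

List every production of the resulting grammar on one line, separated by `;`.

S -> D S | p S'; D -> q | S D | r D'; S' -> eps | D; D' -> S S | eps

S has alternatives sharing prefix 'p': factor to S → p S' with S' → ε | D.
D has alternatives sharing prefix 'r': factor to D → r D' with D' → S S | ε.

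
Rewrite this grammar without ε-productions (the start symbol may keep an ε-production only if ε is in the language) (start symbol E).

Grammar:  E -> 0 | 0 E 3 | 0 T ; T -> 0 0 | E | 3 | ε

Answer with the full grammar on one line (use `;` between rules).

Nullable nonterminals: {T}.
ε ∉ L(G), so no ε-production is kept.

E -> 0 | 0 E 3 | 0 T; T -> 0 0 | E | 3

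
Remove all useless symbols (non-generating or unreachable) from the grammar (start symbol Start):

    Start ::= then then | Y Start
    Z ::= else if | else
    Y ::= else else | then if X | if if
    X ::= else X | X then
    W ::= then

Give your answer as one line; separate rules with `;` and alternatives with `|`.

Start ::= then then | Y Start; Y ::= else else | if if

Generating nonterminals: {Start, W, Y, Z}.
Reachable from Start after that: {Start, Y}.
Removed useless symbols: {W, X, Z} and every production mentioning them.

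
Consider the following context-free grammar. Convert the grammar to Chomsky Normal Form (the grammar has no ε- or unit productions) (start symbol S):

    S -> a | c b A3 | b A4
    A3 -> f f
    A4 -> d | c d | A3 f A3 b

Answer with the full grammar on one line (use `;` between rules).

Introduce a nonterminal for each terminal appearing in a rule of length ≥ 2: X1 → c, X2 → b, X3 → f, X4 → d.
Binarize each right-hand side of length ≥ 3 by chaining fresh nonterminals (Y1, Y2, …): affected rules were S → X1 X2 A3; A4 → A3 X3 A3 X2.

S -> a | X1 Y1 | X2 A4; A3 -> X3 X3; A4 -> d | X1 X4 | A3 Y2; X1 -> c; X2 -> b; X3 -> f; X4 -> d; Y1 -> X2 A3; Y2 -> X3 Y3; Y3 -> A3 X2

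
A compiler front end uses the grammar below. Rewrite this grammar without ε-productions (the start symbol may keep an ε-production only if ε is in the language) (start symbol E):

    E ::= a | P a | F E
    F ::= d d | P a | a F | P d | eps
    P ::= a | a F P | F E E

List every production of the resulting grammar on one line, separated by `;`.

E ::= a | P a | F E; F ::= d d | P a | a F | a | P d; P ::= a | a F P | a P | F E E | E E

Nullable nonterminals: {F}.
ε ∉ L(G), so no ε-production is kept.
Add the nullable-subset variants: F → a F gives a F | a. P → a F P gives a F P | a P. P → F E E gives F E E | E E.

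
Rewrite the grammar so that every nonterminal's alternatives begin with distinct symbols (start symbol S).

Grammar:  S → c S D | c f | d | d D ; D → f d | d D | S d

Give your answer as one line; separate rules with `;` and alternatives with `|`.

S has alternatives sharing prefix 'c': factor to S → c S' with S' → S D | f.
S has alternatives sharing prefix 'd': factor to S → d S'' with S'' → ε | D.

S → c S' | d S''; D → f d | d D | S d; S' → S D | f; S'' → ε | D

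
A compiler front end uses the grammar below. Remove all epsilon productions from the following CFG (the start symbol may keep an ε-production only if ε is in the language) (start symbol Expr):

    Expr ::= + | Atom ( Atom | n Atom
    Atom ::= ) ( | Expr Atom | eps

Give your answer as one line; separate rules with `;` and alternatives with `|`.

Expr ::= + | Atom ( Atom | Atom ( | ( Atom | ( | n Atom | n; Atom ::= ) ( | Expr Atom | Expr

Nullable nonterminals: {Atom}.
ε ∉ L(G), so no ε-production is kept.
Add the nullable-subset variants: Expr → Atom ( Atom gives Atom ( Atom | Atom ( | ( Atom | (. Expr → n Atom gives n Atom | n. Atom → Expr Atom gives Expr Atom | Expr.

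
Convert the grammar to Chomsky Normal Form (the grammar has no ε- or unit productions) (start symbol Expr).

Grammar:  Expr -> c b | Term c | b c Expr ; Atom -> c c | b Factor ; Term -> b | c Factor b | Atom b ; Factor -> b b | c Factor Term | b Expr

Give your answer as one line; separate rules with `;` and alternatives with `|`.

Introduce a nonterminal for each terminal appearing in a rule of length ≥ 2: X1 → c, X2 → b.
Binarize each right-hand side of length ≥ 3 by chaining fresh nonterminals (Y1, Y2, …): affected rules were Expr → X2 X1 Expr; Term → X1 Factor X2; Factor → X1 Factor Term.

Expr -> X1 X2 | Term X1 | X2 Y1; Atom -> X1 X1 | X2 Factor; Term -> b | X1 Y2 | Atom X2; Factor -> X2 X2 | X1 Y3 | X2 Expr; X1 -> c; X2 -> b; Y1 -> X1 Expr; Y2 -> Factor X2; Y3 -> Factor Term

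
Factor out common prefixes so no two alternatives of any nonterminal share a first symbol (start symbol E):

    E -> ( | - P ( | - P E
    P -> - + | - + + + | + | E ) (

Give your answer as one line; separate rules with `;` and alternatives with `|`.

E -> ( | - P E'; P -> + | E ) ( | - + P'; E' -> ( | E; P' -> ε | + +

E has alternatives sharing prefix '- P': factor to E → - P E' with E' → ( | E.
P has alternatives sharing prefix '- +': factor to P → - + P' with P' → ε | + +.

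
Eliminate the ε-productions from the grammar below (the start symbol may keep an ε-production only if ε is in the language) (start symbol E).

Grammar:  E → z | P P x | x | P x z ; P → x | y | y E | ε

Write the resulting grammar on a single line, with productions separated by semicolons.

E → z | P P x | P x | x | P x z | x z; P → x | y | y E

Nullable nonterminals: {P}.
ε ∉ L(G), so no ε-production is kept.
Expand every rule over subsets of its nullable positions: E → P P x gives P P x | P x | x. E → P x z gives P x z | x z.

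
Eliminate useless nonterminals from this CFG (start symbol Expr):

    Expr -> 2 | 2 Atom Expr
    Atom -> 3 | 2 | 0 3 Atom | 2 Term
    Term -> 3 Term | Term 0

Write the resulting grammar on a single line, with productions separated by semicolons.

Expr -> 2 | 2 Atom Expr; Atom -> 3 | 2 | 0 3 Atom

Generating nonterminals: {Atom, Expr}.
Reachable from Expr after that: {Atom, Expr}.
Removed useless symbols: {Term} and every production mentioning them.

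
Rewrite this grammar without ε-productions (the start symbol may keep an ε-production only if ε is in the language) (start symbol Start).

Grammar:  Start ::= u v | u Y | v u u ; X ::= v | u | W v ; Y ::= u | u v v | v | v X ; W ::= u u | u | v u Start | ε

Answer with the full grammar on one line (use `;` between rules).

Nullable nonterminals: {W}.
ε ∉ L(G), so no ε-production is kept.

Start ::= u v | u Y | v u u; X ::= v | u | W v; Y ::= u | u v v | v | v X; W ::= u u | u | v u Start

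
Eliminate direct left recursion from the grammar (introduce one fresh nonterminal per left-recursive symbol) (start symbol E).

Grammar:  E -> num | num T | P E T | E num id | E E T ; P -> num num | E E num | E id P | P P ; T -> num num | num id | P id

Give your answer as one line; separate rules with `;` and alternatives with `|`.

Left recursion appears on E, P.
For E: α = {num id, E T}, β = {num, num T, P E T}. Rewrite as E → β E' and E' → α E' | ε.
For P: α = {P}, β = {num num, E E num, E id P}. Rewrite as P → β P' and P' → α P' | ε.

E -> num E' | num T E' | P E T E'; P -> num num P' | E E num P' | E id P P'; T -> num num | num id | P id; E' -> num id E' | E T E' | ε; P' -> P P' | ε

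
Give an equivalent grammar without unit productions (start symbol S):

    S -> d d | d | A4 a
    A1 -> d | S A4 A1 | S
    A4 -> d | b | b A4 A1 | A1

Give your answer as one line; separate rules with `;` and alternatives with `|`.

S -> d d | d | A4 a; A1 -> d | S A4 A1 | d d | A4 a; A4 -> d | b | b A4 A1 | S A4 A1 | d d | A4 a

Unit pairs: A1 ⇒* {S}; A4 ⇒* {A1, S}.
For each unit pair (A, B), copy every non-unit production of B to A, then drop all unit productions.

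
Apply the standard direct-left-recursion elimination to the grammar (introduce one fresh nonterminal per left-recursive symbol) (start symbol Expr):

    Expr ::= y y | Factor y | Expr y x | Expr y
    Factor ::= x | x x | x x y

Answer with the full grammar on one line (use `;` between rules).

Left recursion appears on Expr.
For Expr: α = {y x, y}, β = {y y, Factor y}. Rewrite as Expr → β Expr1 and Expr1 → α Expr1 | ε.

Expr ::= y y Expr1 | Factor y Expr1; Factor ::= x | x x | x x y; Expr1 ::= y x Expr1 | y Expr1 | eps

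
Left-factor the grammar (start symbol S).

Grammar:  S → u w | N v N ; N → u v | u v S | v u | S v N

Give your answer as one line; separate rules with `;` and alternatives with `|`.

N has alternatives sharing prefix 'u v': factor to N → u v N' with N' → ε | S.

S → u w | N v N; N → v u | S v N | u v N'; N' → ε | S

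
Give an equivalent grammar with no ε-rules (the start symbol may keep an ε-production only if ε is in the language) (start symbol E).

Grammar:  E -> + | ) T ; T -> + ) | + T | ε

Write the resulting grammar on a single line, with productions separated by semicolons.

The nullable symbols are {T}.
ε ∉ L(G), so no ε-production is kept.
For each production, add variants omitting each subset of nullable occurrences: E → ) T gives ) T | ). T → + T gives + T | +.

E -> + | ) T | ); T -> + ) | + T | +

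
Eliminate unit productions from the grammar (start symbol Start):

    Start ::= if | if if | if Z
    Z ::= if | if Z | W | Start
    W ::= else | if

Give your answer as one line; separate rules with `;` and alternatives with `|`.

Start ::= if | if if | if Z; Z ::= if | if Z | if if | else; W ::= else | if

Unit pairs: Z ⇒* {Start, W}.
For every A with A ⇒* B via unit rules, add B's non-unit alternatives to A; then delete every rule of the form X → Y.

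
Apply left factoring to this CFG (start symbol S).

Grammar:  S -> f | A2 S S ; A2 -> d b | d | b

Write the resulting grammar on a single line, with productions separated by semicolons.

S -> f | A2 S S; A2 -> b | d A2'; A2' -> b | ε

A2 has alternatives sharing prefix 'd': factor to A2 → d A2' with A2' → b | ε.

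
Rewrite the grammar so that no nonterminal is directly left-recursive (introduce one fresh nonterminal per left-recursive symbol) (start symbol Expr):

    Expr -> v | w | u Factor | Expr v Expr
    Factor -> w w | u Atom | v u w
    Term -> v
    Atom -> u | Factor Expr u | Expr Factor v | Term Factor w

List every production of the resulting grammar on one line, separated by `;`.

Left recursion appears on Expr.
For Expr: α = {v Expr}, β = {v, w, u Factor}. Rewrite as Expr → β Expr1 and Expr1 → α Expr1 | ε.

Expr -> v Expr1 | w Expr1 | u Factor Expr1; Factor -> w w | u Atom | v u w; Term -> v; Atom -> u | Factor Expr u | Expr Factor v | Term Factor w; Expr1 -> v Expr Expr1 | ε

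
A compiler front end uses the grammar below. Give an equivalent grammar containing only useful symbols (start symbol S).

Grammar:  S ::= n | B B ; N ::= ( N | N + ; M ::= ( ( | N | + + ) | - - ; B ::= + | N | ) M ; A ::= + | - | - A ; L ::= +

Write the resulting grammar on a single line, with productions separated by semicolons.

Generating nonterminals: {A, B, L, M, S}.
Reachable from S after that: {B, M, S}.
Removed useless symbols: {A, L, N} and every production mentioning them.

S ::= n | B B; M ::= ( ( | + + ) | - -; B ::= + | ) M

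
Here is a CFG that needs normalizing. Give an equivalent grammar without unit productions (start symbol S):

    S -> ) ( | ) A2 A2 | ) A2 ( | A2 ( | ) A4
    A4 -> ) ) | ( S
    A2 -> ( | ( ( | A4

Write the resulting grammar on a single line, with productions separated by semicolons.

S -> ) ( | ) A2 A2 | ) A2 ( | A2 ( | ) A4; A4 -> ) ) | ( S; A2 -> ) ) | ( S | ( | ( (

Unit pairs: A2 ⇒* {A4}.
Replace each nonterminal's rules with the union of the non-unit rules of every nonterminal it unit-derives.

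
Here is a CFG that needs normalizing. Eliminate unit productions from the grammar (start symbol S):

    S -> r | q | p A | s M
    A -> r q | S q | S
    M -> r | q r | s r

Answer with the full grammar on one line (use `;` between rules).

S -> r | q | p A | s M; A -> r | q | p A | s M | r q | S q; M -> r | q r | s r

Unit pairs: A ⇒* {S}.
For each unit pair (A, B), copy every non-unit production of B to A, then drop all unit productions.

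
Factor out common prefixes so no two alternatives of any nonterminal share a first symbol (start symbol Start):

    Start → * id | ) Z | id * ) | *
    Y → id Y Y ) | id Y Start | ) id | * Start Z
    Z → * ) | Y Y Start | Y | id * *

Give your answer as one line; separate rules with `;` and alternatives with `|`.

Start has alternatives sharing prefix '*': factor to Start → * Start1 with Start1 → id | ε.
Y has alternatives sharing prefix 'id Y': factor to Y → id Y Y1 with Y1 → Y ) | Start.
Z has alternatives sharing prefix 'Y': factor to Z → Y Z1 with Z1 → Y Start | ε.

Start → ) Z | id * ) | * Start1; Y → ) id | * Start Z | id Y Y1; Z → * ) | id * * | Y Z1; Start1 → id | ε; Y1 → Y ) | Start; Z1 → Y Start | ε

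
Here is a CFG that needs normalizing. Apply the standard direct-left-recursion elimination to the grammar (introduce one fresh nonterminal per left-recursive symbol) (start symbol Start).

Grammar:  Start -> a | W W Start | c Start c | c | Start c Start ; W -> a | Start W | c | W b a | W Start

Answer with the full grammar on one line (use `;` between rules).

Start -> a Start1 | W W Start Start1 | c Start c Start1 | c Start1; W -> a W1 | Start W W1 | c W1; Start1 -> c Start Start1 | ε; W1 -> b a W1 | Start W1 | ε

Start, W are directly left-recursive.
For Start: α = {c Start}, β = {a, W W Start, c Start c, c}. Rewrite as Start → β Start1 and Start1 → α Start1 | ε.
For W: α = {b a, Start}, β = {a, Start W, c}. Rewrite as W → β W1 and W1 → α W1 | ε.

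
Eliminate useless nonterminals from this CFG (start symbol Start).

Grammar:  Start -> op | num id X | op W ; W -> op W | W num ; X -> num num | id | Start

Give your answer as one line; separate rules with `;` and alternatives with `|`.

Generating nonterminals: {Start, X}.
Reachable from Start after that: {Start, X}.
Removed useless symbols: {W} and every production mentioning them.

Start -> op | num id X; X -> num num | id | Start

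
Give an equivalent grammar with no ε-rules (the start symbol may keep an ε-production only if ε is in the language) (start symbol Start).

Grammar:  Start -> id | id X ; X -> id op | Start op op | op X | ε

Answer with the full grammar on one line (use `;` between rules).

Start -> id | id X; X -> id op | Start op op | op X | op

Nullable nonterminals: {X}.
ε ∉ L(G), so no ε-production is kept.
For each production, add variants omitting each subset of nullable occurrences: X → op X gives op X | op.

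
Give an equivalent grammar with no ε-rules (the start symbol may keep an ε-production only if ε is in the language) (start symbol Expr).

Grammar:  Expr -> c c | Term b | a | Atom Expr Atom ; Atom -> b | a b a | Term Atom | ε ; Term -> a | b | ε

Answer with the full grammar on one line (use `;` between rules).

The nullable symbols are {Atom, Term}.
ε ∉ L(G), so no ε-production is kept.
Add the nullable-subset variants: Expr → Term b gives Term b | b. Expr → Atom Expr Atom gives Atom Expr Atom | Atom Expr | Expr Atom. Atom → Term Atom gives Term Atom | Term.

Expr -> c c | Term b | b | a | Atom Expr Atom | Atom Expr | Expr Atom; Atom -> b | a b a | Term Atom | Term; Term -> a | b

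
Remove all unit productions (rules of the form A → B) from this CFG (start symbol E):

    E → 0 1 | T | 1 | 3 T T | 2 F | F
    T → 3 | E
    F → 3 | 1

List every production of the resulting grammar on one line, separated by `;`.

Unit pairs: E ⇒* {F, T}; T ⇒* {E, F}.
For every A with A ⇒* B via unit rules, add B's non-unit alternatives to A; then delete every rule of the form X → Y.

E → 0 1 | 1 | 3 T T | 2 F | 3; T → 0 1 | 1 | 3 T T | 2 F | 3; F → 3 | 1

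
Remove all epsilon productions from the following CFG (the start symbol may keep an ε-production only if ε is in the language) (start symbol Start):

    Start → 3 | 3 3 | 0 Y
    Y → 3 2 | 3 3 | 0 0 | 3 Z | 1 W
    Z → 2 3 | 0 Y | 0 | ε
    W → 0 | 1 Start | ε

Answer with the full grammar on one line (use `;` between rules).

Start → 3 | 3 3 | 0 Y; Y → 3 2 | 3 3 | 0 0 | 3 Z | 3 | 1 W | 1; Z → 2 3 | 0 Y | 0; W → 0 | 1 Start

Nullable nonterminals: {W, Z}.
ε ∉ L(G), so no ε-production is kept.
Expand every rule over subsets of its nullable positions: Y → 3 Z gives 3 Z | 3. Y → 1 W gives 1 W | 1.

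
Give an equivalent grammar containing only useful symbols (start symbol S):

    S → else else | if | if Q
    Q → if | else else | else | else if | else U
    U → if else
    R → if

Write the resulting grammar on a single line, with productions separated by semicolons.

Generating nonterminals: {Q, R, S, U}.
Reachable from S after that: {Q, S, U}.
Removed useless symbols: {R} and every production mentioning them.

S → else else | if | if Q; Q → if | else else | else | else if | else U; U → if else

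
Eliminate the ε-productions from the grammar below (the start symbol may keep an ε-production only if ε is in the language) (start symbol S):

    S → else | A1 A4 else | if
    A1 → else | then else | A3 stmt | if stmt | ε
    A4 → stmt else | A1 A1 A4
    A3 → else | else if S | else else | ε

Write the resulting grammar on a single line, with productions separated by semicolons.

The nullable symbols are {A1, A3}.
ε ∉ L(G), so no ε-production is kept.
Expand every rule over subsets of its nullable positions: S → A1 A4 else gives A1 A4 else | A4 else. A1 → A3 stmt gives A3 stmt | stmt. A4 → A1 A1 A4 gives A1 A1 A4 | A1 A4.

S → else | A1 A4 else | A4 else | if; A1 → else | then else | A3 stmt | stmt | if stmt; A4 → stmt else | A1 A1 A4 | A1 A4; A3 → else | else if S | else else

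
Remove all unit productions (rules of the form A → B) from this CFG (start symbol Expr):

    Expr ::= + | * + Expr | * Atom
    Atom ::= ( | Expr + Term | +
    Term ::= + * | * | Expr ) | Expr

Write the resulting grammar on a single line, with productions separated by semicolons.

Unit pairs: Term ⇒* {Expr}.
Replace each nonterminal's rules with the union of the non-unit rules of every nonterminal it unit-derives.

Expr ::= + | * + Expr | * Atom; Atom ::= ( | Expr + Term | +; Term ::= + * | * | Expr ) | + | * + Expr | * Atom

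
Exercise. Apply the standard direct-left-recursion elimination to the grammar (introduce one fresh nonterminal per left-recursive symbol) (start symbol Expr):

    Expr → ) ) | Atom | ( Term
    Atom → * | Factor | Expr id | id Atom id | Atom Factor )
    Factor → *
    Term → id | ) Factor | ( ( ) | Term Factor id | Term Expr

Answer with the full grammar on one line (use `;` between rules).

Expr → ) ) | Atom | ( Term; Atom → * Atom1 | Factor Atom1 | Expr id Atom1 | id Atom id Atom1; Factor → *; Term → id Term1 | ) Factor Term1 | ( ( ) Term1; Atom1 → Factor ) Atom1 | epsilon; Term1 → Factor id Term1 | Expr Term1 | epsilon

Left recursion appears on Atom, Term.
For Atom: α = {Factor )}, β = {*, Factor, Expr id, id Atom id}. Rewrite as Atom → β Atom1 and Atom1 → α Atom1 | ε.
For Term: α = {Factor id, Expr}, β = {id, ) Factor, ( ( )}. Rewrite as Term → β Term1 and Term1 → α Term1 | ε.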